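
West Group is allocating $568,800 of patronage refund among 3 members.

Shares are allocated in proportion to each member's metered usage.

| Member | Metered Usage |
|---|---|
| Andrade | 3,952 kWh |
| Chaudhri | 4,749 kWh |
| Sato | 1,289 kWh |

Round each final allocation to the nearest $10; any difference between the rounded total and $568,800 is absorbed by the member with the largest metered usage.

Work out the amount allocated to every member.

Total metered usage = 9,990.
Unrounded shares: Andrade 3,952/9,990 × $568,800 = 225,014.77; Chaudhri 4,749/9,990 × $568,800 = 270,393.51; Sato 1,289/9,990 × $568,800 = 73,391.71.
After rounding ($10): Andrade $225,010; Chaudhri $270,390; Sato $73,390. Sum = $568,790.
Difference $568,800 − $568,790 = +$10 applied to largest metered usage (Chaudhri): Chaudhri becomes $270,400.

Andrade: $225,010; Chaudhri: $270,400; Sato: $73,390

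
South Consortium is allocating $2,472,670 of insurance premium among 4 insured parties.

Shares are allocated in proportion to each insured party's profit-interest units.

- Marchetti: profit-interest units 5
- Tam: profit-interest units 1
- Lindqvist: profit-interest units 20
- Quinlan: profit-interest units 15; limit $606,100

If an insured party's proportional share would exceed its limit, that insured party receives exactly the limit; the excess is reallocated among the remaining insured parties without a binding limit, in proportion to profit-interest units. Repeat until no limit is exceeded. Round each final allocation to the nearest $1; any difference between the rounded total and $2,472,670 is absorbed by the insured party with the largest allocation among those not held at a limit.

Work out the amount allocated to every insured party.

Sum of profit-interest units: 41.
Pro-rata shares before constraints: Marchetti 301,545.12; Tam 60,309.02; Lindqvist 1,206,180.49; Quinlan 904,635.37.
Cap binds for Quinlan ($606,100); remaining pool $1,866,570 reallocated over remaining profit-interest units 26.
Remaining shares: Marchetti 358,955.77 → $358,956; Tam 71,791.15 → $71,791; Lindqvist 1,435,823.08 → $1,435,823.

Marchetti: $358,956 | Tam: $71,791 | Lindqvist: $1,435,823 | Quinlan: $606,100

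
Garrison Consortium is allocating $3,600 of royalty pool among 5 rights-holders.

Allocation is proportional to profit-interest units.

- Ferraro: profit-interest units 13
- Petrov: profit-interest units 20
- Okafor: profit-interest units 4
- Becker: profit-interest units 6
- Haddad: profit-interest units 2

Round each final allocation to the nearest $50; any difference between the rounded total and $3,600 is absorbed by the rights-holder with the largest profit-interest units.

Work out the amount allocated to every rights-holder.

Ferraro: $1,050 · Petrov: $1,600 · Okafor: $300 · Becker: $500 · Haddad: $150

Profit-interest units total: 13 + 20 + 4 + 6 + 2 = 45.
Unrounded shares: Ferraro 1,040.00; Petrov 1,600.00; Okafor 320.00; Becker 480.00; Haddad 160.00.
At nearest $50: Ferraro $1,050; Petrov $1,600; Okafor $300; Becker $500; Haddad $150. Sum = $3,600.
Sum already equals the total — no adjustment.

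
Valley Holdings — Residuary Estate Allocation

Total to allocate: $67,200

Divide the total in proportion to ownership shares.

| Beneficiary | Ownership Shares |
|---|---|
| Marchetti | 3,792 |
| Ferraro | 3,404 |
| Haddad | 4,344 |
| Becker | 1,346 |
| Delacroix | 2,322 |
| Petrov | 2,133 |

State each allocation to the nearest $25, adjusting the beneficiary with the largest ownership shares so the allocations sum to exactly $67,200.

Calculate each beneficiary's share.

Sum of ownership shares: 17,341.
Unrounded shares: Marchetti 3,792/17,341 × $67,200 = 14,694.79; Ferraro 3,404/17,341 × $67,200 = 13,191.21; Haddad 4,344/17,341 × $67,200 = 16,833.91; Becker 1,346/17,341 × $67,200 = 5,216.03; Delacroix 2,322/17,341 × $67,200 = 8,998.24; Petrov 2,133/17,341 × $67,200 = 8,265.82.
At nearest $25: Marchetti $14,700; Ferraro $13,200; Haddad $16,825; Becker $5,225; Delacroix $9,000; Petrov $8,275. Sum = $67,225.
Difference $67,200 − $67,225 = −$25 applied to largest ownership shares (Haddad): Haddad becomes $16,800.

Marchetti: $14,700 · Ferraro: $13,200 · Haddad: $16,800 · Becker: $5,225 · Delacroix: $9,000 · Petrov: $8,275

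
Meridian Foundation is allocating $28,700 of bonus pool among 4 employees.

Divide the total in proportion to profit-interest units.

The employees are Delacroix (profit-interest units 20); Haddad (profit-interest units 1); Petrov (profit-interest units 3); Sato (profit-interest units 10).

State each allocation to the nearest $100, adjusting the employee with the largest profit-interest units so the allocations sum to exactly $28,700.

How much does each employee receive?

Delacroix: $17,000 · Haddad: $800 · Petrov: $2,500 · Sato: $8,400

Combined profit-interest units = 20 + 1 + 3 + 10 = 34.
Raw shares: Delacroix 16,882.35; Haddad 844.12; Petrov 2,532.35; Sato 8,441.18.
After rounding ($100): Delacroix $16,900; Haddad $800; Petrov $2,500; Sato $8,400. Sum = $28,600.
Difference $28,700 − $28,600 = +$100 applied to largest profit-interest units (Delacroix): Delacroix becomes $17,000.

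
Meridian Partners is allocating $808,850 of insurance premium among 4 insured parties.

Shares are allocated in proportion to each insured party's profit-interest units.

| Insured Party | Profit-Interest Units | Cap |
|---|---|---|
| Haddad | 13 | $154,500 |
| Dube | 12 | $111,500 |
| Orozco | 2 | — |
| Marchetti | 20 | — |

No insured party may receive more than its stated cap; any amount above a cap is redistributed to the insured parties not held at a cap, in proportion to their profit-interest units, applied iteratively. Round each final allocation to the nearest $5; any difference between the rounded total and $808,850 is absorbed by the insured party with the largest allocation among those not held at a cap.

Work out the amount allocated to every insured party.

Sum of profit-interest units: 47.
Proportional shares (ignoring caps): Haddad 223,724.47; Dube 206,514.89; Orozco 34,419.15; Marchetti 344,191.49.
Held at cap: Haddad ($154,500), Dube ($111,500); residual $542,850 reallocated over remaining profit-interest units 22.
Redistributed shares: Orozco 49,350.00 → $49,350; Marchetti 493,500.00 → $493,500.

Haddad: $154,500 | Dube: $111,500 | Orozco: $49,350 | Marchetti: $493,500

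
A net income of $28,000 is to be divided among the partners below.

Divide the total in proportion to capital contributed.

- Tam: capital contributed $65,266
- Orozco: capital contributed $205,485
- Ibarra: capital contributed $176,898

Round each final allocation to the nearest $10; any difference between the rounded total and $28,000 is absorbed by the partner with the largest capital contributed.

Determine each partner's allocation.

Combined capital contributed = 447,649.
Raw shares: Tam 65,266/447,649 × $28,000 = 4,082.32; Orozco 205,485/447,649 × $28,000 = 12,852.88; Ibarra 176,898/447,649 × $28,000 = 11,064.79.
At nearest $10: Tam $4,080; Orozco $12,850; Ibarra $11,060. Sum = $27,990.
Difference $28,000 − $27,990 = +$10 applied to largest capital contributed (Orozco): Orozco becomes $12,860.

Tam: $4,080 · Orozco: $12,860 · Ibarra: $11,060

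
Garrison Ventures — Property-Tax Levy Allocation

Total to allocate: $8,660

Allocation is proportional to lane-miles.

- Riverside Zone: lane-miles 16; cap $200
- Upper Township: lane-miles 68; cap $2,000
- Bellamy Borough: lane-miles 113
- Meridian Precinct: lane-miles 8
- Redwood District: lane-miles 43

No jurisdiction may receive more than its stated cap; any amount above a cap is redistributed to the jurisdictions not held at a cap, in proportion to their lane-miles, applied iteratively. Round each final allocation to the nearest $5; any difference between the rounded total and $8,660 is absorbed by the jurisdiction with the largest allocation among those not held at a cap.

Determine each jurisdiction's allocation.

Sum of lane-miles: 248.
Proportional shares (ignoring caps): Riverside Zone 558.71; Upper Township 2,374.52; Bellamy Borough 3,945.89; Meridian Precinct 279.35; Redwood District 1,501.53.
Held at cap: Riverside Zone ($200), Upper Township ($2,000); remaining pool $6,460 reallocated over remaining lane-miles 164.
Redistributed shares: Bellamy Borough 4,451.10 → $4,450; Meridian Precinct 315.12 → $315; Redwood District 1,693.78 → $1,695.

Riverside Zone: $200 | Upper Township: $2,000 | Bellamy Borough: $4,450 | Meridian Precinct: $315 | Redwood District: $1,695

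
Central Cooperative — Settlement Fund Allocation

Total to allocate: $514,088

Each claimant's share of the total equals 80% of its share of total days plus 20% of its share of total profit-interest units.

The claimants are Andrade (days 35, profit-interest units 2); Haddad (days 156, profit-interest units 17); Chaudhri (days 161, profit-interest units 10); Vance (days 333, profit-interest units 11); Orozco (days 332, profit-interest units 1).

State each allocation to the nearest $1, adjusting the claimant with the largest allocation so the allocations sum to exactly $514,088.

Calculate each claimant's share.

Totals — days 1,017, profit-interest units 41.
Combined weights (80% days + 20% profit-interest units): Andrade 0.0373; Haddad 0.2056; Chaudhri 0.1754; Vance 0.3156; Orozco 0.2660.
Pro-rata amounts: Andrade 19,169.34; Haddad 105,717.41; Chaudhri 90,185.17; Vance 162,248.97; Orozco 136,767.11.
Rounded to nearest $1: Andrade $19,169; Haddad $105,717; Chaudhri $90,185; Vance $162,249; Orozco $136,767. Sum = $514,087.
Difference $514,088 − $514,087 = +$1 applied to largest allocation (Vance): Vance becomes $162,250.

Andrade: $19,169 | Haddad: $105,717 | Chaudhri: $90,185 | Vance: $162,250 | Orozco: $136,767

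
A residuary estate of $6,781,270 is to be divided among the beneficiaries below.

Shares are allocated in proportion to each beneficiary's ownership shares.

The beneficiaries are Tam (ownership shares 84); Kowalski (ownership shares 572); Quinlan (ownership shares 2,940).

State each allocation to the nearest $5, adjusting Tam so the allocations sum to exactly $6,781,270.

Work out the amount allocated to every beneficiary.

Tam: $158,410 | Kowalski: $1,078,665 | Quinlan: $5,544,195

Total ownership shares = 3,596.
Pro-rata amounts: Tam 84/3,596 × $6,781,270 = 158,405.64; Kowalski 572/3,596 × $6,781,270 = 1,078,666.97; Quinlan 2,940/3,596 × $6,781,270 = 5,544,197.39.
Rounded to nearest $5: Tam $158,405; Kowalski $1,078,665; Quinlan $5,544,195. Sum = $6,781,265.
Difference $6,781,270 − $6,781,265 = +$5 applied to Tam: Tam becomes $158,410.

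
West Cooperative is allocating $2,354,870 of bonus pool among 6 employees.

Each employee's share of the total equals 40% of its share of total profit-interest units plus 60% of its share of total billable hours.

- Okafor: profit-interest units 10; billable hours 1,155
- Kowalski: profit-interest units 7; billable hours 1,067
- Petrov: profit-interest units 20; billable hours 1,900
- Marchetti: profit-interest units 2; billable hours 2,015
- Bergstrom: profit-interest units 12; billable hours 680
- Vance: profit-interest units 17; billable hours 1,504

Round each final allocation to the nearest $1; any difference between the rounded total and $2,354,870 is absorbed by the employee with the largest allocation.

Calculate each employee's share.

Totals — profit-interest units 68, billable hours 8,321.
Composite weights (40% profit-interest units + 60% billable hours): Okafor 0.1421; Kowalski 0.1181; Petrov 0.2546; Marchetti 0.1571; Bergstrom 0.1196; Vance 0.2084.
Pro-rata amounts: Okafor 334,643.01; Kowalski 278,143.91; Petrov 599,667.23; Marchetti 369,855.28; Bergstrom 281,691.44; Vance 490,869.13.
Rounded to nearest $1: Okafor $334,643; Kowalski $278,144; Petrov $599,667; Marchetti $369,855; Bergstrom $281,691; Vance $490,869. Sum = $2,354,869.
Difference $2,354,870 − $2,354,869 = +$1 applied to largest allocation (Petrov): Petrov becomes $599,668.

Okafor: $334,643; Kowalski: $278,144; Petrov: $599,668; Marchetti: $369,855; Bergstrom: $281,691; Vance: $490,869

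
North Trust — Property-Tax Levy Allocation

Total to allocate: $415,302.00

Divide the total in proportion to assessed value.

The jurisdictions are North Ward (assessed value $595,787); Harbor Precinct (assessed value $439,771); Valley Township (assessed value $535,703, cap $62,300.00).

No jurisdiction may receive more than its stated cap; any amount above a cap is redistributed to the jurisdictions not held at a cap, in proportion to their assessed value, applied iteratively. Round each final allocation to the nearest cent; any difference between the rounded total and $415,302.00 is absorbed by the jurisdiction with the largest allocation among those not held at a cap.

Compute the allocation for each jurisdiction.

Sum of assessed value: 1,571,261.
Proportional shares (ignoring caps): North Ward 157,473.2223; Harbor Precinct 116,236.4342; Valley Township 141,592.3435.
Cap binds for Valley Township ($62,300.00); residual $353,002.00 reallocated over remaining assessed value 1,035,558.
Shares after redistribution: North Ward 203,092.4415 → $203,092.44; Harbor Precinct 149,909.5585 → $149,909.56.

North Ward: $203,092.44 · Harbor Precinct: $149,909.56 · Valley Township: $62,300.00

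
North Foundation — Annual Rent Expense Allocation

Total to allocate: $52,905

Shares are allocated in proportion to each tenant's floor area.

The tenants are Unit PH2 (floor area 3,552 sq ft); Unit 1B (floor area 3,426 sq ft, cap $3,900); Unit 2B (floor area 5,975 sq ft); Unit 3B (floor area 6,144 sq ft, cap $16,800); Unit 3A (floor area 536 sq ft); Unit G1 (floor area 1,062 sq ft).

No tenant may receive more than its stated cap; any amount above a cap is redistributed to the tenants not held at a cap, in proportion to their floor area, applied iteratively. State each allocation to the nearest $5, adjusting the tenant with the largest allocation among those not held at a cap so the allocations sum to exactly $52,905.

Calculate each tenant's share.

Unit PH2: $10,280 · Unit 1B: $3,900 · Unit 2B: $17,300 · Unit 3B: $16,800 · Unit 3A: $1,550 · Unit G1: $3,075

Floor area total: 20,695.
Proportional shares (ignoring caps): Unit PH2 9,080.38; Unit 1B 8,758.28; Unit 2B 15,274.58; Unit 3B 15,706.61; Unit 3A 1,370.24; Unit G1 2,714.91.
Cap binds for Unit 1B ($3,900); balance $49,005 reallocated over remaining floor area 17,269.
Cap binds for Unit 3B ($16,800); balance $32,205 reallocated over remaining floor area 11,125.
Shares after redistribution: Unit PH2 10,282.44 → $10,280; Unit 2B 17,296.62 → $17,295; Unit 3A 1,551.63 → $1,550; Unit G1 3,074.31 → $3,075.
Rounding difference +$5 applied to Unit 2B → $17,300.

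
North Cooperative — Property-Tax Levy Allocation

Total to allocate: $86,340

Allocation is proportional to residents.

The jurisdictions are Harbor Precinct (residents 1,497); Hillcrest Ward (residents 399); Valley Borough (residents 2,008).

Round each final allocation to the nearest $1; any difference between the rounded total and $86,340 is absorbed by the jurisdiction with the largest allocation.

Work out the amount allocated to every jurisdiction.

Sum of residents: 3,904.
Unrounded shares: Harbor Precinct 1,497/3,904 × $86,340 = 33,107.32; Hillcrest Ward 399/3,904 × $86,340 = 8,824.20; Valley Borough 2,008/3,904 × $86,340 = 44,408.48.
At nearest $1: Harbor Precinct $33,107; Hillcrest Ward $8,824; Valley Borough $44,408. Sum = $86,339.
Difference $86,340 − $86,339 = +$1 applied to largest allocation (Valley Borough): Valley Borough becomes $44,409.

Harbor Precinct: $33,107; Hillcrest Ward: $8,824; Valley Borough: $44,409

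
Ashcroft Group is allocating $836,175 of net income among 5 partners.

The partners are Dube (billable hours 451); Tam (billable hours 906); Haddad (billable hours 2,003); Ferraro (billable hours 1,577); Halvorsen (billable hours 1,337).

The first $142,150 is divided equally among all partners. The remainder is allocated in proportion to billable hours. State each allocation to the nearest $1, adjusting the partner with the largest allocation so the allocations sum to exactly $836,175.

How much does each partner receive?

First tranche $142,150 split equally: $28,430 each.
Remainder $694,025 by billable hours (total 6,274): Dube 49,889.27 → $49,889; Tam 100,221.02 → $100,221; Haddad 221,570.30 → $221,570; Ferraro 174,446.51 → $174,447; Halvorsen 147,897.90 → $147,898.
Totals: Dube $28,430 + $49,889 = $78,319; Tam $28,430 + $100,221 = $128,651; Haddad $28,430 + $221,570 = $250,000; Ferraro $28,430 + $174,447 = $202,877; Halvorsen $28,430 + $147,898 = $176,328.

Dube: $78,319 | Tam: $128,651 | Haddad: $250,000 | Ferraro: $202,877 | Halvorsen: $176,328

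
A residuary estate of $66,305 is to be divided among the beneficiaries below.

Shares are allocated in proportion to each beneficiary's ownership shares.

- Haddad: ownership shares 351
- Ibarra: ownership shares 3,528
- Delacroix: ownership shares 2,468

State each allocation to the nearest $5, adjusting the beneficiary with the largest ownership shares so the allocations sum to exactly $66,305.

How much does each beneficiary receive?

Haddad: $3,665; Ibarra: $36,860; Delacroix: $25,780

Total ownership shares = 6,347.
Proportional shares: Haddad 351/6,347 × $66,305 = 3,666.78; Ibarra 3,528/6,347 × $66,305 = 36,855.84; Delacroix 2,468/6,347 × $66,305 = 25,782.38.
Rounded to nearest $5: Haddad $3,665; Ibarra $36,855; Delacroix $25,780. Sum = $66,300.
Difference $66,305 − $66,300 = +$5 applied to largest ownership shares (Ibarra): Ibarra becomes $36,860.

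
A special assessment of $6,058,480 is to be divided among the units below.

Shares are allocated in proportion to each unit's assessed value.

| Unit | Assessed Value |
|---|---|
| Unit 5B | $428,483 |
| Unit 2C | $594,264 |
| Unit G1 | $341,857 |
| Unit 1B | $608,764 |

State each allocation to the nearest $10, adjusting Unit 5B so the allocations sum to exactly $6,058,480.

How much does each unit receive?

Assessed value total: 1,973,368.
Raw shares: Unit 5B 428,483/1,973,368 × $6,058,480 = 1,315,494.97; Unit 2C 594,264/1,973,368 × $6,058,480 = 1,824,462.83; Unit G1 341,857/1,973,368 × $6,058,480 = 1,049,542.61; Unit 1B 608,764/1,973,368 × $6,058,480 = 1,868,979.59.
Rounded to nearest $10: Unit 5B $1,315,490; Unit 2C $1,824,460; Unit G1 $1,049,540; Unit 1B $1,868,980. Sum = $6,058,470.
Difference $6,058,480 − $6,058,470 = +$10 applied to Unit 5B: Unit 5B becomes $1,315,500.

Unit 5B: $1,315,500 · Unit 2C: $1,824,460 · Unit G1: $1,049,540 · Unit 1B: $1,868,980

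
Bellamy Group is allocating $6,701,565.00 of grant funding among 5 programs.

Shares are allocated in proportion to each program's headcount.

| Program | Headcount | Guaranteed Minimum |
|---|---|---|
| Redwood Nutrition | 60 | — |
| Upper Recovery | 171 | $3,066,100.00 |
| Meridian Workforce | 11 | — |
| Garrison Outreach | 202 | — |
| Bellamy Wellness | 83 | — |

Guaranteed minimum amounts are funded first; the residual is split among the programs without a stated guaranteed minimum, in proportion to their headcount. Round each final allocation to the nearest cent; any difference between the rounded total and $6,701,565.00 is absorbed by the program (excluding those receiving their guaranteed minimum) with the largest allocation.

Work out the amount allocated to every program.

Redwood Nutrition: $612,718.82 · Upper Recovery: $3,066,100.00 · Meridian Workforce: $112,331.78 · Garrison Outreach: $2,062,820.03 · Bellamy Wellness: $847,594.37

Minimums first: Upper Recovery $3,066,100.00. Remaining pool $3,635,465.00.
Remaining pool split over remaining headcount 356: Redwood Nutrition 612,718.8202 → $612,718.82; Meridian Workforce 112,331.7837 → $112,331.78; Garrison Outreach 2,062,820.0281 → $2,062,820.03; Bellamy Wellness 847,594.3680 → $847,594.37.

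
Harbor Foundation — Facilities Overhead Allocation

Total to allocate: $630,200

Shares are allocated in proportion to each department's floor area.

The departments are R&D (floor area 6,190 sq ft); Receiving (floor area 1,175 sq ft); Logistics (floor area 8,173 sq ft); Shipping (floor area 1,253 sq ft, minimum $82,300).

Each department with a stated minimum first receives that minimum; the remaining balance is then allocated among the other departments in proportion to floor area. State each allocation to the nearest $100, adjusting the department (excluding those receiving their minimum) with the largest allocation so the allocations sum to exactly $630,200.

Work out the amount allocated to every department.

R&D: $218,300 | Receiving: $41,400 | Logistics: $288,200 | Shipping: $82,300

Fund the minimums — Shipping $82,300. Residual $547,900.
Residual split over remaining floor area 15,538: R&D 218,271.40 → $218,300; Receiving 41,432.78 → $41,400; Logistics 288,195.82 → $288,200.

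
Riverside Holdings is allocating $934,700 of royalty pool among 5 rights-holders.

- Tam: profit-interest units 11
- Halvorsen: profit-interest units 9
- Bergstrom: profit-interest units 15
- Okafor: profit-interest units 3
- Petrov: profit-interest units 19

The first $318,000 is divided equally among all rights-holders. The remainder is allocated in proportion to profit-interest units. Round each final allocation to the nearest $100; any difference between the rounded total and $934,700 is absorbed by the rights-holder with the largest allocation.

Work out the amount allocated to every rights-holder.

$318,000 shared equally gives $63,600 per rights-holder.
Remainder $616,700 by profit-interest units (total 57): Tam 119,012.28 → $119,000; Halvorsen 97,373.68 → $97,400; Bergstrom 162,289.47 → $162,300; Okafor 32,457.89 → $32,500; Petrov 205,566.67 → $205,600.
Rounding difference −$100 on remainder applied to Petrov.
Totals: Tam $63,600 + $119,000 = $182,600; Halvorsen $63,600 + $97,400 = $161,000; Bergstrom $63,600 + $162,300 = $225,900; Okafor $63,600 + $32,500 = $96,100; Petrov $63,600 + $205,500 = $269,100.

Tam: $182,600 · Halvorsen: $161,000 · Bergstrom: $225,900 · Okafor: $96,100 · Petrov: $269,100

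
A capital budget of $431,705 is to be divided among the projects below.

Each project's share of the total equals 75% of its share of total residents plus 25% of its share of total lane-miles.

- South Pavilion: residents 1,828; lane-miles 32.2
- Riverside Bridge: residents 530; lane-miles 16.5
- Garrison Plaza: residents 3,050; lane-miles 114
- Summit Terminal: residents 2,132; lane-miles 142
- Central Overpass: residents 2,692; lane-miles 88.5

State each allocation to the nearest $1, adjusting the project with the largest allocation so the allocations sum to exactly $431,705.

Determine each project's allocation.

Residents total 10,232; lane-miles total 393.2.
Composite weights (75% residents + 25% lane-miles): South Pavilion 0.1545; Riverside Bridge 0.0493; Garrison Plaza 0.2960; Summit Terminal 0.2466; Central Overpass 0.2536.
Unrounded shares: South Pavilion 66,683.07; Riverside Bridge 21,300.13; Garrison Plaza 127,804.33; Summit Terminal 106,440.87; Central Overpass 109,476.59.
At nearest $1: South Pavilion $66,683; Riverside Bridge $21,300; Garrison Plaza $127,804; Summit Terminal $106,441; Central Overpass $109,477. Sum = $431,705.
Rounded total matches; no reconciliation needed.

South Pavilion: $66,683; Riverside Bridge: $21,300; Garrison Plaza: $127,804; Summit Terminal: $106,441; Central Overpass: $109,477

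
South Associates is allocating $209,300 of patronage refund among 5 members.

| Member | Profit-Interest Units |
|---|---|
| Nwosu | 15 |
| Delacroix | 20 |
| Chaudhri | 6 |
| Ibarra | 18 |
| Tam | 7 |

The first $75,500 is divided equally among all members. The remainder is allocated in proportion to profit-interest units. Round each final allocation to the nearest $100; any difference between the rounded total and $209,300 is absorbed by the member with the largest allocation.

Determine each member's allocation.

Nwosu: $45,500 · Delacroix: $55,600 · Chaudhri: $27,300 · Ibarra: $51,600 · Tam: $29,300

$75,500 shared equally gives $15,100 per member.
Remainder $133,800 by profit-interest units (total 66): Nwosu 30,409.09 → $30,400; Delacroix 40,545.45 → $40,500; Chaudhri 12,163.64 → $12,200; Ibarra 36,490.91 → $36,500; Tam 14,190.91 → $14,200.
Totals: Nwosu $15,100 + $30,400 = $45,500; Delacroix $15,100 + $40,500 = $55,600; Chaudhri $15,100 + $12,200 = $27,300; Ibarra $15,100 + $36,500 = $51,600; Tam $15,100 + $14,200 = $29,300.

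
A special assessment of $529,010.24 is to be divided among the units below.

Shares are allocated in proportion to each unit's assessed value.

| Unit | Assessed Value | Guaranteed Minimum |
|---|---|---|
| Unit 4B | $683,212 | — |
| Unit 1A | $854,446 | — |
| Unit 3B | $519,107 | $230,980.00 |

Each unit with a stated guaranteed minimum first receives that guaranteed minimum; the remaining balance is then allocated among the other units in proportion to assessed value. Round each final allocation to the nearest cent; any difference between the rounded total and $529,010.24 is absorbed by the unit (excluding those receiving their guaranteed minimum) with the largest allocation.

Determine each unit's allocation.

Unit 4B: $132,420.76 · Unit 1A: $165,609.48 · Unit 3B: $230,980.00

Minimums first: Unit 3B $230,980.00. Remaining pool $298,030.24.
Remaining pool split over remaining assessed value 1,537,658: Unit 4B 132,420.7570 → $132,420.76; Unit 1A 165,609.4830 → $165,609.48.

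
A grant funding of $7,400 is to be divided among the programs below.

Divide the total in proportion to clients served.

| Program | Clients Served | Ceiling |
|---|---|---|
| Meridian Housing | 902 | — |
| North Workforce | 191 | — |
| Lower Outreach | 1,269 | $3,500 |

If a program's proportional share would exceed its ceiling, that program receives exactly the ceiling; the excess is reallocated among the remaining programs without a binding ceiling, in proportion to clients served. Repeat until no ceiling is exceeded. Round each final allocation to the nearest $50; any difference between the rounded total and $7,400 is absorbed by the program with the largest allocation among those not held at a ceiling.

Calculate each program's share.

Meridian Housing: $3,200 · North Workforce: $700 · Lower Outreach: $3,500

Total clients served = 2,362.
Proportional shares (ignoring caps): Meridian Housing 2,825.91; North Workforce 598.39; Lower Outreach 3,975.70.
Cap binds for Lower Outreach ($3,500); remaining pool $3,900 reallocated over remaining clients served 1,093.
Redistributed shares: Meridian Housing 3,218.48 → $3,200; North Workforce 681.52 → $700.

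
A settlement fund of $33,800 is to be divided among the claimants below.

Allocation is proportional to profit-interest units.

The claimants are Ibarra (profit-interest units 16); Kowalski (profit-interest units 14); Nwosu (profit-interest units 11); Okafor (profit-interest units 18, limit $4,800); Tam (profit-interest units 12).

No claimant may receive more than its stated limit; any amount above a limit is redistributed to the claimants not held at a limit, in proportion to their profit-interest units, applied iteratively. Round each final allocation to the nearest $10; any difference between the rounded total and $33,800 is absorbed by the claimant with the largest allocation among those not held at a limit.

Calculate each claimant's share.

Sum of profit-interest units: 71.
Pro-rata shares before constraints: Ibarra 7,616.90; Kowalski 6,664.79; Nwosu 5,236.62; Okafor 8,569.01; Tam 5,712.68.
Held at cap: Okafor ($4,800); remaining pool $29,000 reallocated over remaining profit-interest units 53.
Shares after redistribution: Ibarra 8,754.72 → $8,750; Kowalski 7,660.38 → $7,660; Nwosu 6,018.87 → $6,020; Tam 6,566.04 → $6,570.

Ibarra: $8,750 · Kowalski: $7,660 · Nwosu: $6,020 · Okafor: $4,800 · Tam: $6,570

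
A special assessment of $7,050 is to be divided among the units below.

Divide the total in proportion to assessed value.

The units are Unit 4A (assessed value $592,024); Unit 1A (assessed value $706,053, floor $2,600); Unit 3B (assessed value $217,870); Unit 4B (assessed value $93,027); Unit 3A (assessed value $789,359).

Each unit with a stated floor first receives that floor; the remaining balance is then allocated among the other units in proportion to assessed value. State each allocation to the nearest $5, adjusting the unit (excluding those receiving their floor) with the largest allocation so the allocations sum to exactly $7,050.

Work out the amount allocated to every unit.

Guaranteed amounts: Unit 1A $2,600. Balance $4,450.
Balance split over remaining assessed value 1,692,280: Unit 4A 1,556.78 → $1,555; Unit 3B 572.91 → $575; Unit 4B 244.62 → $245; Unit 3A 2,075.69 → $2,075.

Unit 4A: $1,555; Unit 1A: $2,600; Unit 3B: $575; Unit 4B: $245; Unit 3A: $2,075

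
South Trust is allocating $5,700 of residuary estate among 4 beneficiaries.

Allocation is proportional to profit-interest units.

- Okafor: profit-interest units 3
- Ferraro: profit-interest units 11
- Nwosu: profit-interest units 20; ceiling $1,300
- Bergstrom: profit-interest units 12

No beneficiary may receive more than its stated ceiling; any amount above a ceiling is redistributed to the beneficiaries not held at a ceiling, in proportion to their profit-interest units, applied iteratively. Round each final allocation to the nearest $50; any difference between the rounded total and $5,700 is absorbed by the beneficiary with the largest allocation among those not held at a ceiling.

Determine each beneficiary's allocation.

Okafor: $500 · Ferraro: $1,850 · Nwosu: $1,300 · Bergstrom: $2,050

Sum of profit-interest units: 46.
Unconstrained shares: Okafor 371.74; Ferraro 1,363.04; Nwosu 2,478.26; Bergstrom 1,486.96.
Capped: Nwosu ($1,300); residual $4,400 reallocated over remaining profit-interest units 26.
Shares after redistribution: Okafor 507.69 → $500; Ferraro 1,861.54 → $1,850; Bergstrom 2,030.77 → $2,050.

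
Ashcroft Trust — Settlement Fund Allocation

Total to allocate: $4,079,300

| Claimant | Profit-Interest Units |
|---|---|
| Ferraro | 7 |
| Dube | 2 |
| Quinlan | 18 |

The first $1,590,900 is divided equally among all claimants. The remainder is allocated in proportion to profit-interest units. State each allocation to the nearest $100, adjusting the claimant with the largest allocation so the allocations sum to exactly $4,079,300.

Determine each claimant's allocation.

$1,590,900 shared equally gives $530,300 per claimant.
Remainder $2,488,400 by profit-interest units (total 27): Ferraro 645,140.74 → $645,100; Dube 184,325.93 → $184,300; Quinlan 1,658,933.33 → $1,658,900.
Rounding difference +$100 on remainder applied to Quinlan.
Totals: Ferraro $530,300 + $645,100 = $1,175,400; Dube $530,300 + $184,300 = $714,600; Quinlan $530,300 + $1,659,000 = $2,189,300.

Ferraro: $1,175,400 · Dube: $714,600 · Quinlan: $2,189,300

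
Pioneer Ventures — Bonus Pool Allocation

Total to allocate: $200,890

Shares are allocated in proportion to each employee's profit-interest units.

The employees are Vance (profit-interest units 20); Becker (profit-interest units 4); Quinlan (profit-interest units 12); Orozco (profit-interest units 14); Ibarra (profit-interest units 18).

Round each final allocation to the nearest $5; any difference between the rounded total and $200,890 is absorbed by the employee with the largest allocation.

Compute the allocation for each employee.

Sum of profit-interest units: 68.
Pro-rata amounts: Vance 20/68 × $200,890 = 59,085.29; Becker 4/68 × $200,890 = 11,817.06; Quinlan 12/68 × $200,890 = 35,451.18; Orozco 14/68 × $200,890 = 41,359.71; Ibarra 18/68 × $200,890 = 53,176.76.
At nearest $5: Vance $59,085; Becker $11,815; Quinlan $35,450; Orozco $41,360; Ibarra $53,175. Sum = $200,885.
Difference $200,890 − $200,885 = +$5 applied to largest allocation (Vance): Vance becomes $59,090.

Vance: $59,090; Becker: $11,815; Quinlan: $35,450; Orozco: $41,360; Ibarra: $53,175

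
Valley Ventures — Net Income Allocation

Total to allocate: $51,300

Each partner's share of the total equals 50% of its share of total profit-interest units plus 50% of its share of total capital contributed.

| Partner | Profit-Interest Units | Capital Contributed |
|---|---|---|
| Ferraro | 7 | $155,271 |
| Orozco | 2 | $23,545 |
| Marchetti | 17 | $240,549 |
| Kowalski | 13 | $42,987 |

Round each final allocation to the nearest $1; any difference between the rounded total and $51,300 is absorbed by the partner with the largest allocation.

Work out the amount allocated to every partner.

Totals — profit-interest units 39, capital contributed 462,352.
Blended shares (50% profit-interest units + 50% capital contributed): Ferraro 0.2577; Orozco 0.0511; Marchetti 0.4781; Kowalski 0.2132.
Proportional shares: Ferraro 13,217.85; Orozco 2,621.60; Marchetti 24,525.76; Kowalski 10,934.80.
At nearest $1: Ferraro $13,218; Orozco $2,622; Marchetti $24,526; Kowalski $10,935. Sum = $51,301.
Difference $51,300 − $51,301 = −$1 applied to largest allocation (Marchetti): Marchetti becomes $24,525.

Ferraro: $13,218; Orozco: $2,622; Marchetti: $24,525; Kowalski: $10,935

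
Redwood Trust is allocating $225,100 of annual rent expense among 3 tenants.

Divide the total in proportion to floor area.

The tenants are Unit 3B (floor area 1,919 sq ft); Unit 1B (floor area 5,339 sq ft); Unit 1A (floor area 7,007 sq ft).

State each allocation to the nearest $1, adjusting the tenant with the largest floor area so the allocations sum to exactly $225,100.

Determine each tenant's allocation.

Total floor area = 14,265.
Proportional shares: Unit 3B 1,919/14,265 × $225,100 = 30,281.59; Unit 1B 5,339/14,265 × $225,100 = 84,248.78; Unit 1A 7,007/14,265 × $225,100 = 110,569.62.
After rounding ($1): Unit 3B $30,282; Unit 1B $84,249; Unit 1A $110,570. Sum = $225,101.
Difference $225,100 − $225,101 = −$1 applied to largest floor area (Unit 1A): Unit 1A becomes $110,569.

Unit 3B: $30,282 · Unit 1B: $84,249 · Unit 1A: $110,569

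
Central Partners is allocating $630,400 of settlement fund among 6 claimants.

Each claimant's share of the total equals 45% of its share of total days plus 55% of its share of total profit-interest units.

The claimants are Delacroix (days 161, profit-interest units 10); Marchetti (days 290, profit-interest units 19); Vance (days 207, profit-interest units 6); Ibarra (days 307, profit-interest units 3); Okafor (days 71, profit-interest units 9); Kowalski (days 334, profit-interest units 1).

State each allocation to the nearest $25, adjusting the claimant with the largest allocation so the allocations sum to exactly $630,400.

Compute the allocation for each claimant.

Delacroix: $105,575 | Marchetti: $197,300 | Vance: $86,200 | Ibarra: $85,250 | Okafor: $79,700 | Kowalski: $76,375

Days total 1,370; profit-interest units total 48.
Blended shares (45% days + 55% profit-interest units): Delacroix 0.1675; Marchetti 0.3130; Vance 0.1367; Ibarra 0.1352; Okafor 0.1264; Kowalski 0.1212.
Raw shares: Delacroix 105,570.91; Marchetti 197,292.38; Vance 86,202.60; Ibarra 85,239.17; Okafor 79,711.66; Kowalski 76,383.27.
At nearest $25: Delacroix $105,575; Marchetti $197,300; Vance $86,200; Ibarra $85,250; Okafor $79,700; Kowalski $76,375. Sum = $630,400.
No rounding difference to absorb.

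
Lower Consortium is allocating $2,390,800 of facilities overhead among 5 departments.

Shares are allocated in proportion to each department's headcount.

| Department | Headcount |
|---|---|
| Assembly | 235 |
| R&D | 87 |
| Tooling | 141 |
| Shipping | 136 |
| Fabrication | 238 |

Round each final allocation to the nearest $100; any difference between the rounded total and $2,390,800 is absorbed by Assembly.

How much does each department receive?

Sum of headcount: 837.
Unrounded shares: Assembly 235/837 × $2,390,800 = 671,252.09; R&D 87/837 × $2,390,800 = 248,506.09; Tooling 141/837 × $2,390,800 = 402,751.25; Shipping 136/837 × $2,390,800 = 388,469.30; Fabrication 238/837 × $2,390,800 = 679,821.27.
After rounding ($100): Assembly $671,300; R&D $248,500; Tooling $402,800; Shipping $388,500; Fabrication $679,800. Sum = $2,390,900.
Difference $2,390,800 − $2,390,900 = −$100 applied to Assembly: Assembly becomes $671,200.

Assembly: $671,200; R&D: $248,500; Tooling: $402,800; Shipping: $388,500; Fabrication: $679,800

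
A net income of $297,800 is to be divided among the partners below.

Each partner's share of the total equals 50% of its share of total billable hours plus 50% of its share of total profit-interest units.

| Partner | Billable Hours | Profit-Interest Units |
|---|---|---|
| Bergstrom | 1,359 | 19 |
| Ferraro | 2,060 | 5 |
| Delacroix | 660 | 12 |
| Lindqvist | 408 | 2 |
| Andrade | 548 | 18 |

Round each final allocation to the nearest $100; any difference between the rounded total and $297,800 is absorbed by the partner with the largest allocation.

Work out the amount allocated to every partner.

Bergstrom: $90,700 | Ferraro: $74,200 | Delacroix: $51,400 | Lindqvist: $17,400 | Andrade: $64,100

Billable hours total 5,035; profit-interest units total 56.
Combined weights (50% billable hours + 50% profit-interest units): Bergstrom 0.3046; Ferraro 0.2492; Delacroix 0.1727; Lindqvist 0.0584; Andrade 0.2151.
Raw shares: Bergstrom 90,709.34; Ferraro 74,215.00; Delacroix 51,425.32; Lindqvist 17,383.64; Andrade 64,066.71.
At nearest $100: Bergstrom $90,700; Ferraro $74,200; Delacroix $51,400; Lindqvist $17,400; Andrade $64,100. Sum = $297,800.
Rounded total matches; no reconciliation needed.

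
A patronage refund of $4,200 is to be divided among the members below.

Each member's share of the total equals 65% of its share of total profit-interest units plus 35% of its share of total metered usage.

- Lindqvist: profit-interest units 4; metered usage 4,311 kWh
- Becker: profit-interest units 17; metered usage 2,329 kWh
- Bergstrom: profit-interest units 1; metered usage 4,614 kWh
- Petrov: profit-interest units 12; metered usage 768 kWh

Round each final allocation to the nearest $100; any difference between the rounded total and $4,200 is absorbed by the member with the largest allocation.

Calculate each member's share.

Totals — profit-interest units 34, metered usage 12,022.
Composite weights (65% profit-interest units + 35% metered usage): Lindqvist 0.2020; Becker 0.3928; Bergstrom 0.1534; Petrov 0.2518.
Proportional shares: Lindqvist 848.31; Becker 1,649.78; Bergstrom 644.47; Petrov 1,057.44.
After rounding ($100): Lindqvist $800; Becker $1,600; Bergstrom $600; Petrov $1,100. Sum = $4,100.
Difference $4,200 − $4,100 = +$100 applied to largest allocation (Becker): Becker becomes $1,700.

Lindqvist: $800 | Becker: $1,700 | Bergstrom: $600 | Petrov: $1,100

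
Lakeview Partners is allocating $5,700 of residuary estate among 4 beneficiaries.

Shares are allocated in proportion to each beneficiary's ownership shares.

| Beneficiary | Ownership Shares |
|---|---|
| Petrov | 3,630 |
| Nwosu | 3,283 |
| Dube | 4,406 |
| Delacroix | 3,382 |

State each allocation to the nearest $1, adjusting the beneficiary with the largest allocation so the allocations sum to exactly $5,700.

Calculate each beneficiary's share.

Petrov: $1,407 | Nwosu: $1,273 | Dube: $1,709 | Delacroix: $1,311

Ownership shares total: 14,701.
Raw shares: Petrov 3,630/14,701 × $5,700 = 1,407.46; Nwosu 3,283/14,701 × $5,700 = 1,272.91; Dube 4,406/14,701 × $5,700 = 1,708.33; Delacroix 3,382/14,701 × $5,700 = 1,311.30.
Rounded to nearest $1: Petrov $1,407; Nwosu $1,273; Dube $1,708; Delacroix $1,311. Sum = $5,699.
Difference $5,700 − $5,699 = +$1 applied to largest allocation (Dube): Dube becomes $1,709.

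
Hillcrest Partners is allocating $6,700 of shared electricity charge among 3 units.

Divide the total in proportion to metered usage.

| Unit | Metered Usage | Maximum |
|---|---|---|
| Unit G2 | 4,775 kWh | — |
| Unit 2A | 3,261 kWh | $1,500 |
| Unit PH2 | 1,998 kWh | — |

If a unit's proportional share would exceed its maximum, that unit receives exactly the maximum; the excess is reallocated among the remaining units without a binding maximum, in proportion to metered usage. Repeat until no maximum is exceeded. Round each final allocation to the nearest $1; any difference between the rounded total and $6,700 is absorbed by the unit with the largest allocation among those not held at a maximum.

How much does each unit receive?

Combined metered usage = 10,034.
Pro-rata shares before constraints: Unit G2 3,188.41; Unit 2A 2,177.47; Unit PH2 1,334.12.
Cap binds for Unit 2A ($1,500); balance $5,200 reallocated over remaining metered usage 6,773.
Shares after redistribution: Unit G2 3,666.03 → $3,666; Unit PH2 1,533.97 → $1,534.

Unit G2: $3,666; Unit 2A: $1,500; Unit PH2: $1,534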